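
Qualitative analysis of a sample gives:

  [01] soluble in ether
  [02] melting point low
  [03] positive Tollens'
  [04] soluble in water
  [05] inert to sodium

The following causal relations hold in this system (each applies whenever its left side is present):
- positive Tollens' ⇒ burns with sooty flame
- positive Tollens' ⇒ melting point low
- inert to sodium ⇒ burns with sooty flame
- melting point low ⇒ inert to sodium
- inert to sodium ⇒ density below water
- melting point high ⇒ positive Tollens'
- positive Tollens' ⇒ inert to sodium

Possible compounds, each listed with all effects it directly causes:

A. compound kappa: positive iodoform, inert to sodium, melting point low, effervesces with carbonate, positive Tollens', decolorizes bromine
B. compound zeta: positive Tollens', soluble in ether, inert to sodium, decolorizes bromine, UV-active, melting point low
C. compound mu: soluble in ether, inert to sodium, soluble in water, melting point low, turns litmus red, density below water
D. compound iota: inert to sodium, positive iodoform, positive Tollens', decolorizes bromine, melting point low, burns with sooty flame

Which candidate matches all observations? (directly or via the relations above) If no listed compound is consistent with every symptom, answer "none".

Checking each candidate against the observations:
(A) compound kappa — soluble in ether miss; melting point low match; positive Tollens' match; soluble in water miss; inert to sodium match
(B) compound zeta — soluble in ether match; melting point low match; positive Tollens' match; soluble in water miss; inert to sodium match
(C) compound mu — does not account for positive Tollens'
(D) compound iota — soluble in ether miss; melting point low match; positive Tollens' match; soluble in water miss; inert to sodium match
Every candidate fails on at least one observation.

none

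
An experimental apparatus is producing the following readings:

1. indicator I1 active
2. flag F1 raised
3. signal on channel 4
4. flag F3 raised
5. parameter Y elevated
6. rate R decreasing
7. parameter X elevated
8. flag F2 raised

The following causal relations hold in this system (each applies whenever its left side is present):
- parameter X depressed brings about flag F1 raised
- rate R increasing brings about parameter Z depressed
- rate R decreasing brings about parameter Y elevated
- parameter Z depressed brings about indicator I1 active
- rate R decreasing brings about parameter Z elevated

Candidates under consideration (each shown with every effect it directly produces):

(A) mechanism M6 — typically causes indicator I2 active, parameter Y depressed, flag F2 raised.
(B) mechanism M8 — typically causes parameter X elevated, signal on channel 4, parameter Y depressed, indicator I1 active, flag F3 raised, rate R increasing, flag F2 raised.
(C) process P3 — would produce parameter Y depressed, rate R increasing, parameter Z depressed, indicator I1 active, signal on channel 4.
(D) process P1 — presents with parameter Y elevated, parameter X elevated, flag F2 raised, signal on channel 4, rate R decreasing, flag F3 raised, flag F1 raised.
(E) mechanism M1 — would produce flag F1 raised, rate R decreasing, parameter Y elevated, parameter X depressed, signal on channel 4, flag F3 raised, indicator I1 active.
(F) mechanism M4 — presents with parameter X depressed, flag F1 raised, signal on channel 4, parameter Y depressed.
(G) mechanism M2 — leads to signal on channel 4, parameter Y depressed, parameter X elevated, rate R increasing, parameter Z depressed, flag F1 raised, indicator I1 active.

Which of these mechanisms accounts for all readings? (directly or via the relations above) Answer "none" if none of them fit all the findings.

Per-candidate check:
(A) mechanism M6 — fails on indicator I1 active, flag F1 raised, signal on channel 4, flag F3 raised, parameter Y elevated, rate R decreasing, parameter X elevated (predicts parameter Y depressed, not parameter Y elevated)
(B) mechanism M8 — fails on flag F1 raised, parameter Y elevated, rate R decreasing (predicts parameter Y depressed, not parameter Y elevated; predicts rate R increasing, not rate R decreasing)
(C) process P3 — fails on flag F1 raised, flag F3 raised, parameter Y elevated, rate R decreasing, parameter X elevated, flag F2 raised (predicts parameter Y depressed, not parameter Y elevated; predicts rate R increasing, not rate R decreasing)
(D) process P1 — does not account for indicator I1 active
(E) mechanism M1 — fails on parameter X elevated, flag F2 raised (predicts parameter X depressed, not parameter X elevated)
(F) mechanism M4 — indicator I1 active NO; flag F1 raised yes; signal on channel 4 yes; flag F3 raised NO; parameter Y elevated NO; rate R decreasing NO; parameter X elevated NO; flag F2 raised NO
(G) mechanism M2 — indicator I1 active yes; flag F1 raised yes; signal on channel 4 yes; flag F3 raised NO; parameter Y elevated NO; rate R decreasing NO; parameter X elevated yes; flag F2 raised NO
Every candidate fails on at least one observation.

none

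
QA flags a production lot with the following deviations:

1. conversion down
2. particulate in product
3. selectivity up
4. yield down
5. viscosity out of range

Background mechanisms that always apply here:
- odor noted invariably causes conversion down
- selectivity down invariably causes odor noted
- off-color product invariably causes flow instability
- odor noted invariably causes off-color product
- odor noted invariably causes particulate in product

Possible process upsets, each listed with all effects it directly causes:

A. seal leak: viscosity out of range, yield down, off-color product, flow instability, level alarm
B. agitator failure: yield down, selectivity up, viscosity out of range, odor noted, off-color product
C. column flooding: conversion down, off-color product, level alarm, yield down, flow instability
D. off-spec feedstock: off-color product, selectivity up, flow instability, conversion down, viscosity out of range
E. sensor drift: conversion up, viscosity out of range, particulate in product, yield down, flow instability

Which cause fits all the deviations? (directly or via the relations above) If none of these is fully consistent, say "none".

Checking each candidate against the observations:
(A) seal leak — conversion down NO; particulate in product NO; selectivity up NO; yield down yes; viscosity out of range yes
(B) agitator failure — accounts for every observation (conversion down by odor noted → conversion down)
(C) column flooding — conversion down yes; particulate in product NO; selectivity up NO; yield down yes; viscosity out of range NO
(D) off-spec feedstock — does not account for particulate in product, yield down
(E) sensor drift — conversion down NO; particulate in product yes; selectivity up NO; yield down yes; viscosity out of range yes
Only (B) is consistent with every observation.

B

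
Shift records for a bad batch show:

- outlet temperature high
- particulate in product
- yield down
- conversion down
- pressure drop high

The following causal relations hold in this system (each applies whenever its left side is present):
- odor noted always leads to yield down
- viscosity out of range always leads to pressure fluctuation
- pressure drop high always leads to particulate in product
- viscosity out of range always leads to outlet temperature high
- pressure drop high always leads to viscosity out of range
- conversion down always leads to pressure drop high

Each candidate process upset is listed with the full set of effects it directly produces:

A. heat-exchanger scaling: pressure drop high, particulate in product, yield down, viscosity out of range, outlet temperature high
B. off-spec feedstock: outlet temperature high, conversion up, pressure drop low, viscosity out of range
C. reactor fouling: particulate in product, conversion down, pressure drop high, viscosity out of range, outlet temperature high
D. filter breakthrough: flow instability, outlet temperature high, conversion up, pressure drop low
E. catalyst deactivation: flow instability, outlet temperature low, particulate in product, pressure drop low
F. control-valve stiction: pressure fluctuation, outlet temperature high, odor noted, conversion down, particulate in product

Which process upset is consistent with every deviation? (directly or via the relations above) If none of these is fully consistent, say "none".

Testing each hypothesis:
(A) heat-exchanger scaling — does not account for conversion down
(B) off-spec feedstock — fails on particulate in product, yield down, conversion down, pressure drop high (predicts conversion up, not conversion down; predicts pressure drop low, not pressure drop high)
(C) reactor fouling — outlet temperature high +; particulate in product +; yield down -; conversion down +; pressure drop high +
(D) filter breakthrough — fails on particulate in product, yield down, conversion down, pressure drop high (predicts conversion up, not conversion down; predicts pressure drop low, not pressure drop high)
(E) catalyst deactivation — fails on outlet temperature high, yield down, conversion down, pressure drop high (predicts outlet temperature low, not outlet temperature high; predicts pressure drop low, not pressure drop high)
(F) control-valve stiction — outlet temperature high +; particulate in product +; yield down + (through odor noted → yield down); conversion down +; pressure drop high + (through conversion down → pressure drop high)
(F) alone accounts for all the evidence.

F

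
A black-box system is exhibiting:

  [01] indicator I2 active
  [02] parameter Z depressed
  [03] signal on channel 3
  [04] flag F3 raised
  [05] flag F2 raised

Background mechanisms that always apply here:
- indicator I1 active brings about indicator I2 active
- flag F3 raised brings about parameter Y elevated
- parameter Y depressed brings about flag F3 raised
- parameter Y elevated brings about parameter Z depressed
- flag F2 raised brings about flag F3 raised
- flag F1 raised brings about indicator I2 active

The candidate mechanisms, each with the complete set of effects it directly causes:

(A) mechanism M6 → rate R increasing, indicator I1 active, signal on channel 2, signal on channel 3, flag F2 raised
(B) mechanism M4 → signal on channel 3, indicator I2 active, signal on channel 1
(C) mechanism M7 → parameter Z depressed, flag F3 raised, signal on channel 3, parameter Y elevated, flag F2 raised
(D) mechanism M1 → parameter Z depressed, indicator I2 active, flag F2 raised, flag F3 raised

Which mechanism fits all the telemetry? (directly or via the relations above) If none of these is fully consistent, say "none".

Per-candidate check:
(A) mechanism M6 — indicator I2 active match (through indicator I1 active → indicator I2 active); parameter Z depressed match (through flag F2 raised → flag F3 raised → parameter Y elevated → parameter Z depressed); signal on channel 3 match; flag F3 raised match (through flag F2 raised → flag F3 raised); flag F2 raised match
(B) mechanism M4 — indicator I2 active match; parameter Z depressed miss; signal on channel 3 match; flag F3 raised miss; flag F2 raised miss
(C) mechanism M7 — indicator I2 active miss; parameter Z depressed match; signal on channel 3 match; flag F3 raised match; flag F2 raised match
(D) mechanism M1 — does not account for signal on channel 3
Only (A) is consistent with every observation.

A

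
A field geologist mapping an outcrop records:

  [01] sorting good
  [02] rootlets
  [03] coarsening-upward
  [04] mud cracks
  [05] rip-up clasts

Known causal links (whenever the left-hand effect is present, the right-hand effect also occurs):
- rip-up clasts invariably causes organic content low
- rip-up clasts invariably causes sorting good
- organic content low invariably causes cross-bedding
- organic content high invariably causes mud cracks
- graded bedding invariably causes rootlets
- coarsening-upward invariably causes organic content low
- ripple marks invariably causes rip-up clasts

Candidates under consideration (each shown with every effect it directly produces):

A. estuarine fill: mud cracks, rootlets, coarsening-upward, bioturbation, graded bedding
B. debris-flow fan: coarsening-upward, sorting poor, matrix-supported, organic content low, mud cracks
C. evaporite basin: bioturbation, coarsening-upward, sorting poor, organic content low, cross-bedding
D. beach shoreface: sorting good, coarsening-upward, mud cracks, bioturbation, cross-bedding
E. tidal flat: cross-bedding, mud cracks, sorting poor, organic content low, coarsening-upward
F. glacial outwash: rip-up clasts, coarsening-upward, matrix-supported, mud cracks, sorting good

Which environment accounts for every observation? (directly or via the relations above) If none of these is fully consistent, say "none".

For each candidate, compare predicted effects to what was observed:
(A) estuarine fill — does not account for sorting good, rip-up clasts
(B) debris-flow fan — sorting good NO; rootlets NO; coarsening-upward yes; mud cracks yes; rip-up clasts NO
(C) evaporite basin — fails on sorting good, rootlets, mud cracks, rip-up clasts (predicts sorting poor, not sorting good)
(D) beach shoreface — sorting good yes; rootlets NO; coarsening-upward yes; mud cracks yes; rip-up clasts NO
(E) tidal flat — fails on sorting good, rootlets, rip-up clasts (predicts sorting poor, not sorting good)
(F) glacial outwash — does not account for rootlets
Every candidate fails on at least one observation.

none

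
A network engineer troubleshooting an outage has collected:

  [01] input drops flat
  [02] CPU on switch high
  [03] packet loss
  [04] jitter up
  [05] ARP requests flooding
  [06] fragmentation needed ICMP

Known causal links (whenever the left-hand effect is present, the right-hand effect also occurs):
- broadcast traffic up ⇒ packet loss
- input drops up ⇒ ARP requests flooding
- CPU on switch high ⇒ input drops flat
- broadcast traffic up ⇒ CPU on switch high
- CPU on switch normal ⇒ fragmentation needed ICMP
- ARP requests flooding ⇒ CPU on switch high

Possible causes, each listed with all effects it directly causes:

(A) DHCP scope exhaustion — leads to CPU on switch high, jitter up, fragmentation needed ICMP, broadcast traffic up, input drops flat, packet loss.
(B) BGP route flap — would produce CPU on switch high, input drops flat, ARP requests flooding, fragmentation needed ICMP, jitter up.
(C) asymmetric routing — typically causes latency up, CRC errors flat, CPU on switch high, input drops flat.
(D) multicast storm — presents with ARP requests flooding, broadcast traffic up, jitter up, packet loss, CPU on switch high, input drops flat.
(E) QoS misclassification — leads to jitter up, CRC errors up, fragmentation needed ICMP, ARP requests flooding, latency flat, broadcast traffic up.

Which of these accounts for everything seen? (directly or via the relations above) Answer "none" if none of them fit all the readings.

For each candidate, compare predicted effects to what was observed:
(A) DHCP scope exhaustion — input drops flat yes; CPU on switch high yes; packet loss yes; jitter up yes; ARP requests flooding NO; fragmentation needed ICMP yes
(B) BGP route flap — does not account for packet loss
(C) asymmetric routing — does not account for packet loss, jitter up, ARP requests flooding, fragmentation needed ICMP
(D) multicast storm — input drops flat yes; CPU on switch high yes; packet loss yes; jitter up yes; ARP requests flooding yes; fragmentation needed ICMP NO
(E) QoS misclassification — accounts for every observation (input drops flat through broadcast traffic up → CPU on switch high → input drops flat)
(E) is the only candidate with no mismatches.

E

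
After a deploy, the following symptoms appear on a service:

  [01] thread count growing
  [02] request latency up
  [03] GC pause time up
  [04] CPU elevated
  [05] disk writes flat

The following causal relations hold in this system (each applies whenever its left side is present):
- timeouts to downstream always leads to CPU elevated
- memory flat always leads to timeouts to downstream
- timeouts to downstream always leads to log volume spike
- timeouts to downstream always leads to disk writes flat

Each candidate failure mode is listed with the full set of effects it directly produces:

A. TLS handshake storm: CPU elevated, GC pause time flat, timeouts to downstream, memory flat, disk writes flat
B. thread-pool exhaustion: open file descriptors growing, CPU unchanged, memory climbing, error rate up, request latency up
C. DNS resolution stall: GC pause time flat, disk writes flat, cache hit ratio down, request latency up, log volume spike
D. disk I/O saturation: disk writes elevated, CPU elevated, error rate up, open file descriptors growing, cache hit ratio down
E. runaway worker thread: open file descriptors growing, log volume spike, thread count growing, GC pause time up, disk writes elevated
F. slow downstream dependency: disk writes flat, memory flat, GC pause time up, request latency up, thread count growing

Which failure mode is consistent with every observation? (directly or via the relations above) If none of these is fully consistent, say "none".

Testing each hypothesis:
(A) TLS handshake storm — thread count growing -; request latency up -; GC pause time up -; CPU elevated +; disk writes flat +
(B) thread-pool exhaustion — thread count growing -; request latency up +; GC pause time up -; CPU elevated -; disk writes flat -
(C) DNS resolution stall — thread count growing -; request latency up +; GC pause time up -; CPU elevated -; disk writes flat +
(D) disk I/O saturation — fails on thread count growing, request latency up, GC pause time up, disk writes flat (predicts disk writes elevated, not disk writes flat)
(E) runaway worker thread — thread count growing +; request latency up -; GC pause time up +; CPU elevated -; disk writes flat -
(F) slow downstream dependency — accounts for every observation (CPU elevated through memory flat → timeouts to downstream → CPU elevated)
Only (F) is consistent with every observation.

F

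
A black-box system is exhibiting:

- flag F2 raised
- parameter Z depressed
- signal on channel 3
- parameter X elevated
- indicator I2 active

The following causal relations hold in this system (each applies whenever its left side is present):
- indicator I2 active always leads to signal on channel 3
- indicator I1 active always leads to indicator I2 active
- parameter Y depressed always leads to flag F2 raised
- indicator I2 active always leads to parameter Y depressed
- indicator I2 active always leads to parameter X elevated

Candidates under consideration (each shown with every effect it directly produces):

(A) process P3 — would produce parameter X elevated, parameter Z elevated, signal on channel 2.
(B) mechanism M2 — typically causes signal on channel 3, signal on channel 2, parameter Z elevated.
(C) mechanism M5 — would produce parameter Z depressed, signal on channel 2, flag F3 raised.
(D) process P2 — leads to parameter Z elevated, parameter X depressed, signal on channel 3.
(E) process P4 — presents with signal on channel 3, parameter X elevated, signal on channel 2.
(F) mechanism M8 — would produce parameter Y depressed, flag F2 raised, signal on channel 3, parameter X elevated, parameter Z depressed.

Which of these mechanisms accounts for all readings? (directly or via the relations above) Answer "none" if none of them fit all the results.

For each candidate, compare predicted effects to what was observed:
(A) process P3 — flag F2 raised ✗; parameter Z depressed ✗; signal on channel 3 ✗; parameter X elevated ✓; indicator I2 active ✗
(B) mechanism M2 — flag F2 raised ✗; parameter Z depressed ✗; signal on channel 3 ✓; parameter X elevated ✗; indicator I2 active ✗
(C) mechanism M5 — flag F2 raised ✗; parameter Z depressed ✓; signal on channel 3 ✗; parameter X elevated ✗; indicator I2 active ✗
(D) process P2 — fails on flag F2 raised, parameter Z depressed, parameter X elevated, indicator I2 active (predicts parameter Z elevated, not parameter Z depressed; predicts parameter X depressed, not parameter X elevated)
(E) process P4 — does not account for flag F2 raised, parameter Z depressed, indicator I2 active
(F) mechanism M8 — flag F2 raised ✓; parameter Z depressed ✓; signal on channel 3 ✓; parameter X elevated ✓; indicator I2 active ✗
Every candidate fails on at least one observation.

none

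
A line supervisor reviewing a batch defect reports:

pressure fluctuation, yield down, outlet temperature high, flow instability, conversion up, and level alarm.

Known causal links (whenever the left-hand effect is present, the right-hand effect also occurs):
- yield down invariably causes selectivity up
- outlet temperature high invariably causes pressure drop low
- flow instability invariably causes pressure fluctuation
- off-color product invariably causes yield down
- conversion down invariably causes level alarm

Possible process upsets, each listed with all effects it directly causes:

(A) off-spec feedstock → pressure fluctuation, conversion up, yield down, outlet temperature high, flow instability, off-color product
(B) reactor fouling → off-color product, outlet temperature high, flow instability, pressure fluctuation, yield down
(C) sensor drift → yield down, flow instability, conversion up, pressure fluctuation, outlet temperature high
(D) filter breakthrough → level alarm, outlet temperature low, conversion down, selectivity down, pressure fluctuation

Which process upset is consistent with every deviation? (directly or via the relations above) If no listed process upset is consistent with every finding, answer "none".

none

Testing each hypothesis:
(A) off-spec feedstock — pressure fluctuation +; yield down +; outlet temperature high +; flow instability +; conversion up +; level alarm -
(B) reactor fouling — pressure fluctuation +; yield down +; outlet temperature high +; flow instability +; conversion up -; level alarm -
(C) sensor drift — does not account for level alarm
(D) filter breakthrough — fails on yield down, outlet temperature high, flow instability, conversion up (predicts outlet temperature low, not outlet temperature high; predicts conversion down, not conversion up)
No candidate is consistent with all observations.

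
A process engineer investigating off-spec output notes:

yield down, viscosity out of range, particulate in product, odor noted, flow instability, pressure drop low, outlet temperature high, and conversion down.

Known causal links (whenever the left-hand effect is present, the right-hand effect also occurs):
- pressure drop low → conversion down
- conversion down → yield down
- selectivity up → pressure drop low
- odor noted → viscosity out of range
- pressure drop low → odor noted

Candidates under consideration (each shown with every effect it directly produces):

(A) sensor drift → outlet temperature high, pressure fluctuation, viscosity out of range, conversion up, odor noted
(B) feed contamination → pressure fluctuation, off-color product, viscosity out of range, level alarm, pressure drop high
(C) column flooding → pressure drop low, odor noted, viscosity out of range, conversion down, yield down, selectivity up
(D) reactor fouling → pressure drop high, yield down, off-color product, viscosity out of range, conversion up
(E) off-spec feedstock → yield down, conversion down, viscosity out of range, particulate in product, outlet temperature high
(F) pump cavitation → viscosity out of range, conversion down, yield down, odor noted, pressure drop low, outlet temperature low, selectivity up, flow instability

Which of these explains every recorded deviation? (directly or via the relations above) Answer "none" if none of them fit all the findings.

none

Checking each candidate against the observations:
(A) sensor drift — fails on yield down, particulate in product, flow instability, pressure drop low, conversion down (predicts conversion up, not conversion down)
(B) feed contamination — yield down NO; viscosity out of range yes; particulate in product NO; odor noted NO; flow instability NO; pressure drop low NO; outlet temperature high NO; conversion down NO
(C) column flooding — does not account for particulate in product, flow instability, outlet temperature high
(D) reactor fouling — yield down yes; viscosity out of range yes; particulate in product NO; odor noted NO; flow instability NO; pressure drop low NO; outlet temperature high NO; conversion down NO
(E) off-spec feedstock — does not account for odor noted, flow instability, pressure drop low
(F) pump cavitation — yield down yes; viscosity out of range yes; particulate in product NO; odor noted yes; flow instability yes; pressure drop low yes; outlet temperature high NO; conversion down yes
Every candidate fails on at least one observation.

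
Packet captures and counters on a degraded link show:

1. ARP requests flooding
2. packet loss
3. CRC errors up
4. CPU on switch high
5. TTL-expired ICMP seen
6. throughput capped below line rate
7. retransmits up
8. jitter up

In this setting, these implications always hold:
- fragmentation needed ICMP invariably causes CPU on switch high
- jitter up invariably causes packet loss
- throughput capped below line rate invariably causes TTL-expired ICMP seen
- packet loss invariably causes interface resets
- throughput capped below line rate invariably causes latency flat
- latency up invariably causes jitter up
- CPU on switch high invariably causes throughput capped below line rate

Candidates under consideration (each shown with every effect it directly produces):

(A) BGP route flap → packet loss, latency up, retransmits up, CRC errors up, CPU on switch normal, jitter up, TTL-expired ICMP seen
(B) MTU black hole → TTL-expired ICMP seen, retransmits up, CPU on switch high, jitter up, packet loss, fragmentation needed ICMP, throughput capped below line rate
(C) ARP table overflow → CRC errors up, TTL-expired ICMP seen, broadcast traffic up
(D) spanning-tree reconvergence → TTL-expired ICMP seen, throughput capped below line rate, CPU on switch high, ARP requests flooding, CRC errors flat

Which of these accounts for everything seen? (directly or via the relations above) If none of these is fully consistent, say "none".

none

Per-candidate check:
(A) BGP route flap — ARP requests flooding NO; packet loss yes; CRC errors up yes; CPU on switch high NO; TTL-expired ICMP seen yes; throughput capped below line rate NO; retransmits up yes; jitter up yes
(B) MTU black hole — ARP requests flooding NO; packet loss yes; CRC errors up NO; CPU on switch high yes; TTL-expired ICMP seen yes; throughput capped below line rate yes; retransmits up yes; jitter up yes
(C) ARP table overflow — ARP requests flooding NO; packet loss NO; CRC errors up yes; CPU on switch high NO; TTL-expired ICMP seen yes; throughput capped below line rate NO; retransmits up NO; jitter up NO
(D) spanning-tree reconvergence — ARP requests flooding yes; packet loss NO; CRC errors up NO; CPU on switch high yes; TTL-expired ICMP seen yes; throughput capped below line rate yes; retransmits up NO; jitter up NO
Every candidate fails on at least one observation.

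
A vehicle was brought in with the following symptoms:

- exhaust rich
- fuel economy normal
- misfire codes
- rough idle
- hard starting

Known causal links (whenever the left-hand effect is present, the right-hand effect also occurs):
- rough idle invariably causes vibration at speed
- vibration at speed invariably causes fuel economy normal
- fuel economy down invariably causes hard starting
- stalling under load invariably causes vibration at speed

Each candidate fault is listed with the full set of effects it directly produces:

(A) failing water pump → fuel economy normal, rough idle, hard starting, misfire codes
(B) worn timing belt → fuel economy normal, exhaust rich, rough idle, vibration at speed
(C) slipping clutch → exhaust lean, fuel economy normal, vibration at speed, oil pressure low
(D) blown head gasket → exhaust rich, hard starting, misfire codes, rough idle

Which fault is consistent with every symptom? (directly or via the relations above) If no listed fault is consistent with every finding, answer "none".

For each candidate, compare predicted effects to what was observed:
(A) failing water pump — exhaust rich ✗; fuel economy normal ✓; misfire codes ✓; rough idle ✓; hard starting ✓
(B) worn timing belt — does not account for misfire codes, hard starting
(C) slipping clutch — exhaust rich ✗; fuel economy normal ✓; misfire codes ✗; rough idle ✗; hard starting ✗
(D) blown head gasket — accounts for every observation (fuel economy normal through rough idle → vibration at speed → fuel economy normal)
(D) alone accounts for all the evidence.

D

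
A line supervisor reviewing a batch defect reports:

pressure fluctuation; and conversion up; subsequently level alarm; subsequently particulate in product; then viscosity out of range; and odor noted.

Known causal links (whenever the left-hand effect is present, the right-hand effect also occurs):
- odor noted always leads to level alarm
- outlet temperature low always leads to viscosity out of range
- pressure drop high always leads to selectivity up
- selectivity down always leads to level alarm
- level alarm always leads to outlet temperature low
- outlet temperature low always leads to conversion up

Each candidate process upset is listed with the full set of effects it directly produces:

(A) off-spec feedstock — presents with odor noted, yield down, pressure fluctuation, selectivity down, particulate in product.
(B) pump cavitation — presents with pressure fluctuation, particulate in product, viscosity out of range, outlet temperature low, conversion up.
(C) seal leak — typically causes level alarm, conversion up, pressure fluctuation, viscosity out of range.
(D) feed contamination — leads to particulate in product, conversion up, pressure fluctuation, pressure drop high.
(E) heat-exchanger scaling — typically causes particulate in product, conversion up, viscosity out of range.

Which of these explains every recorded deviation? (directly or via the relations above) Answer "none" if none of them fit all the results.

A

For each candidate, compare predicted effects to what was observed:
(A) off-spec feedstock — accounts for every observation (conversion up via odor noted → level alarm → outlet temperature low → conversion up)
(B) pump cavitation — pressure fluctuation ✓; conversion up ✓; level alarm ✗; particulate in product ✓; viscosity out of range ✓; odor noted ✗
(C) seal leak — does not account for particulate in product, odor noted
(D) feed contamination — pressure fluctuation ✓; conversion up ✓; level alarm ✗; particulate in product ✓; viscosity out of range ✗; odor noted ✗
(E) heat-exchanger scaling — does not account for pressure fluctuation, level alarm, odor noted
(A) is the only candidate with no mismatches.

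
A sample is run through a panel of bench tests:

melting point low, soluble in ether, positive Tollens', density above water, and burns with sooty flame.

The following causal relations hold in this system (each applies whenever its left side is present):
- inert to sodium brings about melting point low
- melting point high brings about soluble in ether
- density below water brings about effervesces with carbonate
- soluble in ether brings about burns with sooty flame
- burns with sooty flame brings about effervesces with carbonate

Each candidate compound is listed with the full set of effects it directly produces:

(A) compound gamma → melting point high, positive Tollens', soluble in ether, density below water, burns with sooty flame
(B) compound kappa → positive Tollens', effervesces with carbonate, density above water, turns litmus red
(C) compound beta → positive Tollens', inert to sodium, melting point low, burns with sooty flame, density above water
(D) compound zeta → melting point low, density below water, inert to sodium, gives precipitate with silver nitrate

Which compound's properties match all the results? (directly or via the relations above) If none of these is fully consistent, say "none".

Testing each hypothesis:
(A) compound gamma — fails on melting point low, density above water (predicts melting point high, not melting point low; predicts density below water, not density above water)
(B) compound kappa — melting point low -; soluble in ether -; positive Tollens' +; density above water +; burns with sooty flame -
(C) compound beta — melting point low +; soluble in ether -; positive Tollens' +; density above water +; burns with sooty flame +
(D) compound zeta — fails on soluble in ether, positive Tollens', density above water, burns with sooty flame (predicts density below water, not density above water)
None of the listed candidates fits everything.

none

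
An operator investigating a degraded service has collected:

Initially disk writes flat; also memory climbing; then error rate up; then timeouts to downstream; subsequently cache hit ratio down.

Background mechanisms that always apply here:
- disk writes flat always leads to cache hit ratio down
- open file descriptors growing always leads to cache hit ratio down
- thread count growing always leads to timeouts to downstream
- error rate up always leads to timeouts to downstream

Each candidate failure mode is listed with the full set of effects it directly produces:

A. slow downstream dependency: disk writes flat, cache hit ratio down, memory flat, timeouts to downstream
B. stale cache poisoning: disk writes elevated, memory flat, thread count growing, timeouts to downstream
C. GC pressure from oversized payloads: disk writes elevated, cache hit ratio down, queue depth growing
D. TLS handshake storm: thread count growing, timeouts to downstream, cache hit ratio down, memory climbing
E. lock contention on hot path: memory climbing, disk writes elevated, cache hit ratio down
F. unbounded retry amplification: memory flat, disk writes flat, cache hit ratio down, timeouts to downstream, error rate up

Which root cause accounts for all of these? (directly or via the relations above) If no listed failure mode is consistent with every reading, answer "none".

none

Checking each candidate against the observations:
(A) slow downstream dependency — fails on memory climbing, error rate up (predicts memory flat, not memory climbing)
(B) stale cache poisoning — fails on disk writes flat, memory climbing, error rate up, cache hit ratio down (predicts disk writes elevated, not disk writes flat; predicts memory flat, not memory climbing)
(C) GC pressure from oversized payloads — fails on disk writes flat, memory climbing, error rate up, timeouts to downstream (predicts disk writes elevated, not disk writes flat)
(D) TLS handshake storm — does not account for disk writes flat, error rate up
(E) lock contention on hot path — disk writes flat miss; memory climbing match; error rate up miss; timeouts to downstream miss; cache hit ratio down match
(F) unbounded retry amplification — fails on memory climbing (predicts memory flat, not memory climbing)
None of the listed candidates fits everything.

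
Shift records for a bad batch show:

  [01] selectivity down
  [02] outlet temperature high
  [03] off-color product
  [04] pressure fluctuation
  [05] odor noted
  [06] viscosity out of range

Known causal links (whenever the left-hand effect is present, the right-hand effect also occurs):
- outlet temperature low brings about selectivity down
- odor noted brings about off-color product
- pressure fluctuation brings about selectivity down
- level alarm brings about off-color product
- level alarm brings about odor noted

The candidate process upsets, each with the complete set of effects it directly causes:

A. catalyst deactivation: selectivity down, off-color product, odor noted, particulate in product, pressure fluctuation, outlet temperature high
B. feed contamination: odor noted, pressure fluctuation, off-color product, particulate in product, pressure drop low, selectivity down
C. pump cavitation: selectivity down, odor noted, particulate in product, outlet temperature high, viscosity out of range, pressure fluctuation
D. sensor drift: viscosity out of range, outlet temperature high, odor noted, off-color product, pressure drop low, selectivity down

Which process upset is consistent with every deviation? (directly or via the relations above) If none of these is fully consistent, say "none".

Per-candidate check:
(A) catalyst deactivation — does not account for viscosity out of range
(B) feed contamination — does not account for outlet temperature high, viscosity out of range
(C) pump cavitation — accounts for every observation (off-color product through odor noted → off-color product)
(D) sensor drift — selectivity down +; outlet temperature high +; off-color product +; pressure fluctuation -; odor noted +; viscosity out of range +
(C) alone accounts for all the evidence.

C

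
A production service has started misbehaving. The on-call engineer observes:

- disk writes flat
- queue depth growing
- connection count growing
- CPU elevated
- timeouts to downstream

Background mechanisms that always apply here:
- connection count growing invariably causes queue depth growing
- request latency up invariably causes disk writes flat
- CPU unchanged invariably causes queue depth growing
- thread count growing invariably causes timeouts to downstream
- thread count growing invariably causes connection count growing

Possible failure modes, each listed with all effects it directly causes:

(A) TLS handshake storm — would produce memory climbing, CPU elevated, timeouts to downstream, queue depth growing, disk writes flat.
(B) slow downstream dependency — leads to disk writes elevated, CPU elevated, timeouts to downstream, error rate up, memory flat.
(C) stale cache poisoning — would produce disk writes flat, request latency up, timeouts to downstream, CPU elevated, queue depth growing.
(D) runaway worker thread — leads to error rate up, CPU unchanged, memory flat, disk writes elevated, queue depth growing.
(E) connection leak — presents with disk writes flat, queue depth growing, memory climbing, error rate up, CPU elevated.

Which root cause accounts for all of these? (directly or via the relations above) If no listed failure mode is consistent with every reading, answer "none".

For each candidate, compare predicted effects to what was observed:
(A) TLS handshake storm — does not account for connection count growing
(B) slow downstream dependency — fails on disk writes flat, queue depth growing, connection count growing (predicts disk writes elevated, not disk writes flat)
(C) stale cache poisoning — does not account for connection count growing
(D) runaway worker thread — disk writes flat miss; queue depth growing match; connection count growing miss; CPU elevated miss; timeouts to downstream miss
(E) connection leak — disk writes flat match; queue depth growing match; connection count growing miss; CPU elevated match; timeouts to downstream miss
No candidate is consistent with all observations.

none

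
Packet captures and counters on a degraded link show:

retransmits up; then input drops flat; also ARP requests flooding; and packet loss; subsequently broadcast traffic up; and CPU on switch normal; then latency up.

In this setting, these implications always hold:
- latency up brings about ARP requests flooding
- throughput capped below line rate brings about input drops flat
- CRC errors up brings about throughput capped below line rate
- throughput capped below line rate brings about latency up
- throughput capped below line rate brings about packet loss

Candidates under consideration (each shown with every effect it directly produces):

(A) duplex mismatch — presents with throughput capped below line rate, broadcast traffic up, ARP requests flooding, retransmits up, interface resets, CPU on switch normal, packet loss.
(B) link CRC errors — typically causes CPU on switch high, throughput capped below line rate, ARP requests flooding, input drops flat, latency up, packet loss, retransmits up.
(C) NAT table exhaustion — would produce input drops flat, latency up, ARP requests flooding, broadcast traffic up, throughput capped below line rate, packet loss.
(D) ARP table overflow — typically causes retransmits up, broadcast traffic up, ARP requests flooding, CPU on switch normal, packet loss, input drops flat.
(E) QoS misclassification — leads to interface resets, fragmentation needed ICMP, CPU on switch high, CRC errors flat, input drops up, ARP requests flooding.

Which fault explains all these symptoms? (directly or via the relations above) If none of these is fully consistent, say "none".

Testing each hypothesis:
(A) duplex mismatch — accounts for every observation (input drops flat via throughput capped below line rate → input drops flat)
(B) link CRC errors — retransmits up +; input drops flat +; ARP requests flooding +; packet loss +; broadcast traffic up -; CPU on switch normal -; latency up +
(C) NAT table exhaustion — retransmits up -; input drops flat +; ARP requests flooding +; packet loss +; broadcast traffic up +; CPU on switch normal -; latency up +
(D) ARP table overflow — retransmits up +; input drops flat +; ARP requests flooding +; packet loss +; broadcast traffic up +; CPU on switch normal +; latency up -
(E) QoS misclassification — fails on retransmits up, input drops flat, packet loss, broadcast traffic up, CPU on switch normal, latency up (predicts input drops up, not input drops flat; predicts CPU on switch high, not CPU on switch normal)
Only (A) is consistent with every observation.

A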